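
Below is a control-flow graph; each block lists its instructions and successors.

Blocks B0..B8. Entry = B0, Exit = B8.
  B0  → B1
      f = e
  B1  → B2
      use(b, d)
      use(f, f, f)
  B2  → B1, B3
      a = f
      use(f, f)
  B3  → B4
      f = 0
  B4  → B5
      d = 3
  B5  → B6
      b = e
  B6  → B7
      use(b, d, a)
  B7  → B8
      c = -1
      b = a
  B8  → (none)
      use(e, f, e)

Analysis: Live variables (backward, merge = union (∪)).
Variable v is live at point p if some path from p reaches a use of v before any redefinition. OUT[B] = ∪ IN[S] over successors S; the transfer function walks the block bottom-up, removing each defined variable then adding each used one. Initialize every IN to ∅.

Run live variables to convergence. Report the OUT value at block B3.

Fixpoint table:
  B0: | IN={b, d, e} | OUT={b, d, e, f}
  B1: | IN={b, d, e, f} | OUT={b, d, e, f}
  B2: | IN={b, d, e, f} | OUT={a, b, d, e, f}
  B3: | IN={a, e} | OUT={a, e, f}
  B4: | IN={a, e, f} | OUT={a, d, e, f}
  B5: | IN={a, d, e, f} | OUT={a, b, d, e, f}
  B6: | IN={a, b, d, e, f} | OUT={a, e, f}
  B7: | IN={a, e, f} | OUT={e, f}
  B8: | IN={e, f} | OUT={}

Merge at B3: OUT[B3] = IN[B4] = {a, e, f}

Answer: {a, e, f}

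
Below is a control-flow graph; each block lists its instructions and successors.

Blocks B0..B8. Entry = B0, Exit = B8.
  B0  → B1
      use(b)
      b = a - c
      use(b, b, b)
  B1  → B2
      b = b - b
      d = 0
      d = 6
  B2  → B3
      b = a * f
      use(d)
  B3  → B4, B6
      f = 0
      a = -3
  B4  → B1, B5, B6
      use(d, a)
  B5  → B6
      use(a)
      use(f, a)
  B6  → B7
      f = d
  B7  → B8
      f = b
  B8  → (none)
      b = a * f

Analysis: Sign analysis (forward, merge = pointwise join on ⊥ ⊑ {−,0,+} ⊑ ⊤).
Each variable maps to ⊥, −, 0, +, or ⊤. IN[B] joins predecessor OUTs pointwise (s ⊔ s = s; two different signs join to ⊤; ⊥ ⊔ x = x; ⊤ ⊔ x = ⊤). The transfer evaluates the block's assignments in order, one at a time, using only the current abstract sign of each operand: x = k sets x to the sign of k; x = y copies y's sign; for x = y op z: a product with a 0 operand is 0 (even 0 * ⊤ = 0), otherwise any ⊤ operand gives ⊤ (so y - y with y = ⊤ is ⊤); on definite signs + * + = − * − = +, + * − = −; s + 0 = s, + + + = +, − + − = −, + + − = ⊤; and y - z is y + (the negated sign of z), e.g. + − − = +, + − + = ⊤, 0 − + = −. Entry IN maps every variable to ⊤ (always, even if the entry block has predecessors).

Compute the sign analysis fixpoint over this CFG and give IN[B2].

Answer: {a: ⊤, b: ⊤, c: ⊤, d: +, e: ⊤, f: ⊤}

Derivation:
Per-block solution:
  B0:  IN=(all ⊤)  OUT=(all ⊤)
  B1:  IN=(all ⊤)  OUT={d:+; rest ⊤}
  B2:  IN={d:+; rest ⊤}  OUT={d:+; rest ⊤}
  B3:  IN={d:+; rest ⊤}  OUT={a:-, d:+, f:0; rest ⊤}
  B4:  IN={a:-, d:+, f:0; rest ⊤}  OUT={a:-, d:+, f:0; rest ⊤}
  B5:  IN={a:-, d:+, f:0; rest ⊤}  OUT={a:-, d:+, f:0; rest ⊤}
  B6:  IN={a:-, d:+, f:0; rest ⊤}  OUT={a:-, d:+, f:+; rest ⊤}
  B7:  IN={a:-, d:+, f:+; rest ⊤}  OUT={a:-, d:+; rest ⊤}
  B8:  IN={a:-, d:+; rest ⊤}  OUT={a:-, d:+; rest ⊤}

Merge at B2: IN[B2] = OUT[B1] = {a: ⊤, b: ⊤, c: ⊤, d: +, e: ⊤, f: ⊤}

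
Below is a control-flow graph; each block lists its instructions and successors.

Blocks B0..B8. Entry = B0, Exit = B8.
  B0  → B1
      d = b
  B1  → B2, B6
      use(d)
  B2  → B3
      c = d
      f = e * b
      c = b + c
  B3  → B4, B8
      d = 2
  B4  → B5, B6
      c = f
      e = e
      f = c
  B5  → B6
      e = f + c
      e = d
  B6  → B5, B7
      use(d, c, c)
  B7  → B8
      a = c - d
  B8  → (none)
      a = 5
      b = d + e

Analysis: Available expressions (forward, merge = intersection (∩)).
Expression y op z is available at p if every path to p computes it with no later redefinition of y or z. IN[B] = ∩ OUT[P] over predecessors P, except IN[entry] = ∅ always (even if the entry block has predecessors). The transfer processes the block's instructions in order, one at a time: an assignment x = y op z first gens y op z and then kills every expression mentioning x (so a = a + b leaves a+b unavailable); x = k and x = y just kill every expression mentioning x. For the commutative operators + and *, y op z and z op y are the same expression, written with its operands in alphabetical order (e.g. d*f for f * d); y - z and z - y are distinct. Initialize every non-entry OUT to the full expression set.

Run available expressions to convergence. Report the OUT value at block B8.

Answer: {d+e}

Working:
Per-block solution:
  B0:   IN={}   OUT={}
  B1:   IN={}   OUT={}
  B2:   IN={}   OUT={b*e}
  B3:   IN={b*e}   OUT={b*e}
  B4:   IN={b*e}   OUT={}
  B5:   IN={}   OUT={c+f}
  B6:   IN={}   OUT={}
  B7:   IN={}   OUT={c-d}
  B8:   IN={}   OUT={d+e}

Merge at B8: IN[B8] = OUT[B3] ∩ OUT[B7] = {}
Applying B8's transfer function to that IN value gives OUT[B8] (row B8 above).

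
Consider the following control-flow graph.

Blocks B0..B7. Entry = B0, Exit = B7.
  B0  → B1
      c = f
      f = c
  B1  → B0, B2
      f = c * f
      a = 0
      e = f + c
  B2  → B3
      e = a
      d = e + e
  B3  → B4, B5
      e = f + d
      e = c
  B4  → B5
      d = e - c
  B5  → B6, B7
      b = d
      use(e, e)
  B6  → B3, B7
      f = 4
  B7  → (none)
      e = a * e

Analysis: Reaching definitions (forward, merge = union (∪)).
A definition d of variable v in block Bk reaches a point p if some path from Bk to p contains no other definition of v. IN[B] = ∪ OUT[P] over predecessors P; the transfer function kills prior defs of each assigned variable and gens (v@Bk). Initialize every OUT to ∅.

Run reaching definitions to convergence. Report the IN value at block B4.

Answer: {a@B1, b@B5, c@B0, d@B2, d@B4, e@B3, f@B1, f@B6}

Working:
Converged values:
  B0:   IN={a@B1, c@B0, e@B1, f@B1}   OUT={a@B1, c@B0, e@B1, f@B0}
  B1:   IN={a@B1, c@B0, e@B1, f@B0}   OUT={a@B1, c@B0, e@B1, f@B1}
  B2:   IN={a@B1, c@B0, e@B1, f@B1}   OUT={a@B1, c@B0, d@B2, e@B2, f@B1}
  B3:   IN={a@B1, b@B5, c@B0, d@B2, d@B4, e@B2, e@B3, f@B1, f@B6}   OUT={a@B1, b@B5, c@B0, d@B2, d@B4, e@B3, f@B1, f@B6}
  B4:   IN={a@B1, b@B5, c@B0, d@B2, d@B4, e@B3, f@B1, f@B6}   OUT={a@B1, b@B5, c@B0, d@B4, e@B3, f@B1, f@B6}
  B5:   IN={a@B1, b@B5, c@B0, d@B2, d@B4, e@B3, f@B1, f@B6}   OUT={a@B1, b@B5, c@B0, d@B2, d@B4, e@B3, f@B1, f@B6}
  B6:   IN={a@B1, b@B5, c@B0, d@B2, d@B4, e@B3, f@B1, f@B6}   OUT={a@B1, b@B5, c@B0, d@B2, d@B4, e@B3, f@B6}
  B7:   IN={a@B1, b@B5, c@B0, d@B2, d@B4, e@B3, f@B1, f@B6}   OUT={a@B1, b@B5, c@B0, d@B2, d@B4, e@B7, f@B1, f@B6}

Merge at B4: IN[B4] = OUT[B3] = {a@B1, b@B5, c@B0, d@B2, d@B4, e@B3, f@B1, f@B6}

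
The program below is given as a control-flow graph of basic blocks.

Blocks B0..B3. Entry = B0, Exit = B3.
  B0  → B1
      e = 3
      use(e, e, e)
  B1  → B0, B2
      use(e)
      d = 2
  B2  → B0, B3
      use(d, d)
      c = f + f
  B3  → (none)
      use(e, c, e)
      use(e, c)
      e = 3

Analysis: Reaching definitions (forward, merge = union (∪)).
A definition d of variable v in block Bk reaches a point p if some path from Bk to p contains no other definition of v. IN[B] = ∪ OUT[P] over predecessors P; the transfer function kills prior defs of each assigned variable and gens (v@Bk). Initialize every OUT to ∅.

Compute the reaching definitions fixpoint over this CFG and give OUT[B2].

Converged values:
  B0: | IN={c@B2, d@B1, e@B0} | OUT={c@B2, d@B1, e@B0}
  B1: | IN={c@B2, d@B1, e@B0} | OUT={c@B2, d@B1, e@B0}
  B2: | IN={c@B2, d@B1, e@B0} | OUT={c@B2, d@B1, e@B0}
  B3: | IN={c@B2, d@B1, e@B0} | OUT={c@B2, d@B1, e@B3}

Merge at B2: IN[B2] = OUT[B1] = {c@B2, d@B1, e@B0}
Applying B2's transfer function to that IN value gives OUT[B2] (row B2 above).

Answer: {c@B2, d@B1, e@B0}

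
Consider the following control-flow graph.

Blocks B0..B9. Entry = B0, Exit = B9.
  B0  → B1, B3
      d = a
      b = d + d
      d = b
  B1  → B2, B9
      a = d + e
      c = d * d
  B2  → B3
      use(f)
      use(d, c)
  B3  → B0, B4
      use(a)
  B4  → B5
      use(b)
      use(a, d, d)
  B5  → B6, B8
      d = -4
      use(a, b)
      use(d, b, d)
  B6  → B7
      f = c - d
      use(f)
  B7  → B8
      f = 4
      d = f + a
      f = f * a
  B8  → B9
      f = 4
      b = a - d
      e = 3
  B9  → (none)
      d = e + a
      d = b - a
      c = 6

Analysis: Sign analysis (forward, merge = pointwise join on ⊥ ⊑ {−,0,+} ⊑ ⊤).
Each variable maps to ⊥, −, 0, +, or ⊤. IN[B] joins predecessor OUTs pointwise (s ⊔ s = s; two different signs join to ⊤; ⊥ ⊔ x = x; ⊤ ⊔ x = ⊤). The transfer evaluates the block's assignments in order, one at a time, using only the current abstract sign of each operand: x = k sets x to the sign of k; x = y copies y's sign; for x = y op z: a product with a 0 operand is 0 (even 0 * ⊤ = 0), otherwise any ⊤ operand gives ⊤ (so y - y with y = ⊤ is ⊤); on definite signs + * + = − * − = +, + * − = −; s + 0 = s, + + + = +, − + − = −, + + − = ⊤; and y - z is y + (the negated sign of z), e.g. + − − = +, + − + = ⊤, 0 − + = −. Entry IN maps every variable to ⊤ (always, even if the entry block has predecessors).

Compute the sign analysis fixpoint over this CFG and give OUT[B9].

Converged values:
  B0:  IN=(all ⊤)  OUT=(all ⊤)
  B1:  IN=(all ⊤)  OUT=(all ⊤)
  B2:  IN=(all ⊤)  OUT=(all ⊤)
  B3:  IN=(all ⊤)  OUT=(all ⊤)
  B4:  IN=(all ⊤)  OUT=(all ⊤)
  B5:  IN=(all ⊤)  OUT={d:-; rest ⊤}
  B6:  IN={d:-; rest ⊤}  OUT={d:-; rest ⊤}
  B7:  IN={d:-; rest ⊤}  OUT=(all ⊤)
  B8:  IN=(all ⊤)  OUT={e:+, f:+; rest ⊤}
  B9:  IN=(all ⊤)  OUT={c:+; rest ⊤}

Merge at B9: IN[B9] = OUT[B1] ⊔ OUT[B8] = {a: ⊤, b: ⊤, c: ⊤, d: ⊤, e: ⊤, f: ⊤}
Applying B9's transfer function to that IN value gives OUT[B9] (row B9 above).

Answer: {a: ⊤, b: ⊤, c: +, d: ⊤, e: ⊤, f: ⊤}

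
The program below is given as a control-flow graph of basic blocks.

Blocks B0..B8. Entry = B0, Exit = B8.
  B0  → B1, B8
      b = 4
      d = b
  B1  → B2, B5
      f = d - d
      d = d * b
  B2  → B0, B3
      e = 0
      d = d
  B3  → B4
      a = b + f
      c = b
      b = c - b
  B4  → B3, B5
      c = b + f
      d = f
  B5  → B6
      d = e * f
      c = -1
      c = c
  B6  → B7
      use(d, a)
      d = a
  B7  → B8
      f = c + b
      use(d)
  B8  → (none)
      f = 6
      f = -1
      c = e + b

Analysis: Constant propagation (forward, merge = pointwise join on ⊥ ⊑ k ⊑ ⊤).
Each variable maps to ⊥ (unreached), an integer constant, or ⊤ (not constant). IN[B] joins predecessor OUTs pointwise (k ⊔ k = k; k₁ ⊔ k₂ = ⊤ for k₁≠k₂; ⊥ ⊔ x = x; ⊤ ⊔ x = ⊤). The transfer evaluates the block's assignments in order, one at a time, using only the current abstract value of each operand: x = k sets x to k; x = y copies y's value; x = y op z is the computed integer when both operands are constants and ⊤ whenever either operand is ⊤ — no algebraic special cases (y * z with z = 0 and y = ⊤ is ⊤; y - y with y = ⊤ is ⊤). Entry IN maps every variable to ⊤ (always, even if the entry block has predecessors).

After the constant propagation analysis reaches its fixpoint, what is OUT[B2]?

Answer: {a: ⊤, b: 4, c: ⊤, d: 16, e: 0, f: 0}

Trace:
Fixpoint table:
  B0:  IN=(all ⊤)  OUT={b:4, d:4; rest ⊤}
  B1:  IN={b:4, d:4; rest ⊤}  OUT={b:4, d:16, f:0; rest ⊤}
  B2:  IN={b:4, d:16, f:0; rest ⊤}  OUT={b:4, d:16, e:0, f:0; rest ⊤}
  B3:  IN={e:0, f:0; rest ⊤}  OUT={e:0, f:0; rest ⊤}
  B4:  IN={e:0, f:0; rest ⊤}  OUT={d:0, e:0, f:0; rest ⊤}
  B5:  IN={f:0; rest ⊤}  OUT={c:-1, f:0; rest ⊤}
  B6:  IN={c:-1, f:0; rest ⊤}  OUT={c:-1, f:0; rest ⊤}
  B7:  IN={c:-1, f:0; rest ⊤}  OUT={c:-1; rest ⊤}
  B8:  IN=(all ⊤)  OUT={f:-1; rest ⊤}

Merge at B2: IN[B2] = OUT[B1] = {a: ⊤, b: 4, c: ⊤, d: 16, e: ⊤, f: 0}
Applying B2's transfer function to that IN value gives OUT[B2] (row B2 above).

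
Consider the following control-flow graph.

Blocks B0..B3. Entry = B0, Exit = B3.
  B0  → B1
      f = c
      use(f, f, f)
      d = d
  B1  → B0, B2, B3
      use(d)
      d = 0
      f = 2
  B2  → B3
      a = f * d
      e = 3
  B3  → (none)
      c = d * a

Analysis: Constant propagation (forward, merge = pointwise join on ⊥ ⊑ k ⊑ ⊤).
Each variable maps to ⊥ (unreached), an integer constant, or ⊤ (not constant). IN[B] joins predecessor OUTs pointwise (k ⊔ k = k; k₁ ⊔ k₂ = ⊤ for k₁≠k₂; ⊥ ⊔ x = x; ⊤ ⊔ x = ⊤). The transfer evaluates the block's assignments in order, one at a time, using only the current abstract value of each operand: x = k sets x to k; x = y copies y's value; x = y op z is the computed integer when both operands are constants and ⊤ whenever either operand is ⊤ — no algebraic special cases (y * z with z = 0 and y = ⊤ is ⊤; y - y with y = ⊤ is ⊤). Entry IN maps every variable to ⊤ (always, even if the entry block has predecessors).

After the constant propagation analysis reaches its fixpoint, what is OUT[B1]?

Converged values:
  B0:   IN=(all ⊤)   OUT=(all ⊤)
  B1:   IN=(all ⊤)   OUT={d:0, f:2; rest ⊤}
  B2:   IN={d:0, f:2; rest ⊤}   OUT={a:0, d:0, e:3, f:2; rest ⊤}
  B3:   IN={d:0, f:2; rest ⊤}   OUT={d:0, f:2; rest ⊤}

Merge at B1: IN[B1] = OUT[B0] = {a: ⊤, b: ⊤, c: ⊤, d: ⊤, e: ⊤, f: ⊤}
Applying B1's transfer function to that IN value gives OUT[B1] (row B1 above).

Answer: {a: ⊤, b: ⊤, c: ⊤, d: 0, e: ⊤, f: 2}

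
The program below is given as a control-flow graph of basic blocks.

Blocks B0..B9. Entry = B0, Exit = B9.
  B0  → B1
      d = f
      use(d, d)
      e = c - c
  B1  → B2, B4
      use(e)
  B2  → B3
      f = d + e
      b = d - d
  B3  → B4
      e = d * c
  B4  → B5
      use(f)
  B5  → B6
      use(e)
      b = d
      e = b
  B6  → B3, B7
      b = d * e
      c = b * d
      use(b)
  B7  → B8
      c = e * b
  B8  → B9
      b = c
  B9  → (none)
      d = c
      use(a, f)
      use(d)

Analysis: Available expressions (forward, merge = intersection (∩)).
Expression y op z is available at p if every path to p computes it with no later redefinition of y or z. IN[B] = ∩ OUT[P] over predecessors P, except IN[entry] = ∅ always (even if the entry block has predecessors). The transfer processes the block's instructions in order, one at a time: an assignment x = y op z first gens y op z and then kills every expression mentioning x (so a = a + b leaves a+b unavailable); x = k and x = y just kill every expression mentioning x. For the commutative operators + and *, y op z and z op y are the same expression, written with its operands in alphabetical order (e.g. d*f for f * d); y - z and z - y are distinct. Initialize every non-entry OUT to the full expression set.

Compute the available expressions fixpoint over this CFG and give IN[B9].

Fixpoint table:
  B0:  IN={}  OUT={c-c}
  B1:  IN={c-c}  OUT={c-c}
  B2:  IN={c-c}  OUT={c-c, d+e, d-d}
  B3:  IN={}  OUT={c*d}
  B4:  IN={}  OUT={}
  B5:  IN={}  OUT={}
  B6:  IN={}  OUT={b*d, d*e}
  B7:  IN={b*d, d*e}  OUT={b*d, b*e, d*e}
  B8:  IN={b*d, b*e, d*e}  OUT={d*e}
  B9:  IN={d*e}  OUT={}

Merge at B9: IN[B9] = OUT[B8] = {d*e}

Answer: {d*e}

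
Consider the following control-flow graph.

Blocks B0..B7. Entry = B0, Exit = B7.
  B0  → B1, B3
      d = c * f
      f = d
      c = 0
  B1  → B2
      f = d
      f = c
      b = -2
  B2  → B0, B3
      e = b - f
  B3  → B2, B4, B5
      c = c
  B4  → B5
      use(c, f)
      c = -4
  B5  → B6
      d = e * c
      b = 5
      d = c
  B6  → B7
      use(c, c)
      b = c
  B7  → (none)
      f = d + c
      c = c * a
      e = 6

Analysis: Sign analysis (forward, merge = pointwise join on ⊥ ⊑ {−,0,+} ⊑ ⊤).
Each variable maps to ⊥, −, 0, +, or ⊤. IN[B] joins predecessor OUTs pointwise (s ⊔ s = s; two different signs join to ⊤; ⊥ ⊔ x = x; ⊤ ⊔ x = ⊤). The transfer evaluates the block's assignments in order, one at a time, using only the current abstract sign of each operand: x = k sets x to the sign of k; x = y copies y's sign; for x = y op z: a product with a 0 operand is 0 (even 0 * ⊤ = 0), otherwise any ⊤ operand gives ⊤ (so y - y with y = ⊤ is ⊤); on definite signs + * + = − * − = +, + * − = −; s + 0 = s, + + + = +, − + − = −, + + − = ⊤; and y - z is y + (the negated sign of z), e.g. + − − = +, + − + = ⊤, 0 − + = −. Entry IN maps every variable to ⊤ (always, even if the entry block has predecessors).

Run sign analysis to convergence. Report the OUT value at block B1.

Per-block solution:
  B0:  IN=(all ⊤)  OUT={c:0; rest ⊤}
  B1:  IN={c:0; rest ⊤}  OUT={b:-, c:0, f:0; rest ⊤}
  B2:  IN={c:0; rest ⊤}  OUT={c:0; rest ⊤}
  B3:  IN={c:0; rest ⊤}  OUT={c:0; rest ⊤}
  B4:  IN={c:0; rest ⊤}  OUT={c:-; rest ⊤}
  B5:  IN=(all ⊤)  OUT={b:+; rest ⊤}
  B6:  IN={b:+; rest ⊤}  OUT=(all ⊤)
  B7:  IN=(all ⊤)  OUT={e:+; rest ⊤}

Merge at B1: IN[B1] = OUT[B0] = {a: ⊤, b: ⊤, c: 0, d: ⊤, e: ⊤, f: ⊤}
Applying B1's transfer function to that IN value gives OUT[B1] (row B1 above).

Answer: {a: ⊤, b: -, c: 0, d: ⊤, e: ⊤, f: 0}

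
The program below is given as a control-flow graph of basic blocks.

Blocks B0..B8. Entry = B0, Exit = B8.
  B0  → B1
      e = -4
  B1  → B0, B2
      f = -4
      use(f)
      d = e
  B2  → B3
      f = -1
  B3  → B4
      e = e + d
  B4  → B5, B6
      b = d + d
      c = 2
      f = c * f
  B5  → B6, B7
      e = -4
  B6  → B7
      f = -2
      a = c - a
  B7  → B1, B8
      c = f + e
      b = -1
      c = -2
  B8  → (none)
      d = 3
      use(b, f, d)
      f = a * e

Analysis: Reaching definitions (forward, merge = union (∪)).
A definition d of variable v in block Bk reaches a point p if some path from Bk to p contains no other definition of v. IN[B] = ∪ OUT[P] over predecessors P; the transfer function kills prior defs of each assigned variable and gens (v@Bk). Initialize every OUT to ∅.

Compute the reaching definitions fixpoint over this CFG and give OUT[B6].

Answer: {a@B6, b@B4, c@B4, d@B1, e@B3, e@B5, f@B6}

Trace:
Per-block solution:
  B0:  IN={a@B6, b@B7, c@B7, d@B1, e@B0, e@B3, e@B5, f@B1}  OUT={a@B6, b@B7, c@B7, d@B1, e@B0, f@B1}
  B1:  IN={a@B6, b@B7, c@B7, d@B1, e@B0, e@B3, e@B5, f@B1, f@B4, f@B6}  OUT={a@B6, b@B7, c@B7, d@B1, e@B0, e@B3, e@B5, f@B1}
  B2:  IN={a@B6, b@B7, c@B7, d@B1, e@B0, e@B3, e@B5, f@B1}  OUT={a@B6, b@B7, c@B7, d@B1, e@B0, e@B3, e@B5, f@B2}
  B3:  IN={a@B6, b@B7, c@B7, d@B1, e@B0, e@B3, e@B5, f@B2}  OUT={a@B6, b@B7, c@B7, d@B1, e@B3, f@B2}
  B4:  IN={a@B6, b@B7, c@B7, d@B1, e@B3, f@B2}  OUT={a@B6, b@B4, c@B4, d@B1, e@B3, f@B4}
  B5:  IN={a@B6, b@B4, c@B4, d@B1, e@B3, f@B4}  OUT={a@B6, b@B4, c@B4, d@B1, e@B5, f@B4}
  B6:  IN={a@B6, b@B4, c@B4, d@B1, e@B3, e@B5, f@B4}  OUT={a@B6, b@B4, c@B4, d@B1, e@B3, e@B5, f@B6}
  B7:  IN={a@B6, b@B4, c@B4, d@B1, e@B3, e@B5, f@B4, f@B6}  OUT={a@B6, b@B7, c@B7, d@B1, e@B3, e@B5, f@B4, f@B6}
  B8:  IN={a@B6, b@B7, c@B7, d@B1, e@B3, e@B5, f@B4, f@B6}  OUT={a@B6, b@B7, c@B7, d@B8, e@B3, e@B5, f@B8}

Merge at B6: IN[B6] = OUT[B4] ⊔ OUT[B5] = {a@B6, b@B4, c@B4, d@B1, e@B3, e@B5, f@B4}
Applying B6's transfer function to that IN value gives OUT[B6] (row B6 above).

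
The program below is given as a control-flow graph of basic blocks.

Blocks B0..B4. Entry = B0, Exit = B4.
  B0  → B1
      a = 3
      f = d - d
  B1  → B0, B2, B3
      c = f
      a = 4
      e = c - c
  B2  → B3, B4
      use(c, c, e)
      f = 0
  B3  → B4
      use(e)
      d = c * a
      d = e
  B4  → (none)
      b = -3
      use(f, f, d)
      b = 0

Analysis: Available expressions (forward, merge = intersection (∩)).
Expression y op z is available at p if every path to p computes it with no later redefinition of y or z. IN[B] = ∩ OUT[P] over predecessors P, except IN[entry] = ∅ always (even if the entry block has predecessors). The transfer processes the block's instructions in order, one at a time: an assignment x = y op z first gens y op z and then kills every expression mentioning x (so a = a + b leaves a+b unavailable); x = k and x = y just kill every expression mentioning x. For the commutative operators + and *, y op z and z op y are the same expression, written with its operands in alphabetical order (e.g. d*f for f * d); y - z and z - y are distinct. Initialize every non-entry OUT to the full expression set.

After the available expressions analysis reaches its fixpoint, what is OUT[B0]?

Converged values:
  B0:   IN={}   OUT={d-d}
  B1:   IN={d-d}   OUT={c-c, d-d}
  B2:   IN={c-c, d-d}   OUT={c-c, d-d}
  B3:   IN={c-c, d-d}   OUT={a*c, c-c}
  B4:   IN={c-c}   OUT={c-c}

Merge at B0 (entry node, so the boundary value {} is joined with the incoming edge(s)): IN[B0] = {} ∩ OUT[B1] = {}
Applying B0's transfer function to that IN value gives OUT[B0] (row B0 above).

Answer: {d-d}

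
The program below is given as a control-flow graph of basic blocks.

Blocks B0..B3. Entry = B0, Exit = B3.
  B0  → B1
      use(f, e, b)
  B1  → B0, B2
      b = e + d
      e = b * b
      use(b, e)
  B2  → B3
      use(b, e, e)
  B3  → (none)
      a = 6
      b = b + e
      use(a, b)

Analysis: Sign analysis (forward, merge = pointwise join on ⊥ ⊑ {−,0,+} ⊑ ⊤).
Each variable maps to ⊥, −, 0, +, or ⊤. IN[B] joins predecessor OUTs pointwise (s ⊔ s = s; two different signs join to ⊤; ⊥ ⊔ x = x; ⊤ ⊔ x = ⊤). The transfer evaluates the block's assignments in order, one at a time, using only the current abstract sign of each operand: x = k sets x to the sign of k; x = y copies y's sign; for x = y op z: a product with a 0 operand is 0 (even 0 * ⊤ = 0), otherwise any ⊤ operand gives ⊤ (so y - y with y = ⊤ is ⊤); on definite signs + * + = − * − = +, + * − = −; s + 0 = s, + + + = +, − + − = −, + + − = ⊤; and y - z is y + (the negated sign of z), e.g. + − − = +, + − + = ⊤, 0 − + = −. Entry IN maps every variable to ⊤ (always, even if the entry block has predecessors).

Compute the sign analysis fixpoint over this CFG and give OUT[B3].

Answer: {a: +, b: ⊤, c: ⊤, d: ⊤, e: ⊤, f: ⊤}

Derivation:
Fixpoint table:
  B0: | IN=(all ⊤) | OUT=(all ⊤)
  B1: | IN=(all ⊤) | OUT=(all ⊤)
  B2: | IN=(all ⊤) | OUT=(all ⊤)
  B3: | IN=(all ⊤) | OUT={a:+; rest ⊤}

Merge at B3: IN[B3] = OUT[B2] = {a: ⊤, b: ⊤, c: ⊤, d: ⊤, e: ⊤, f: ⊤}
Applying B3's transfer function to that IN value gives OUT[B3] (row B3 above).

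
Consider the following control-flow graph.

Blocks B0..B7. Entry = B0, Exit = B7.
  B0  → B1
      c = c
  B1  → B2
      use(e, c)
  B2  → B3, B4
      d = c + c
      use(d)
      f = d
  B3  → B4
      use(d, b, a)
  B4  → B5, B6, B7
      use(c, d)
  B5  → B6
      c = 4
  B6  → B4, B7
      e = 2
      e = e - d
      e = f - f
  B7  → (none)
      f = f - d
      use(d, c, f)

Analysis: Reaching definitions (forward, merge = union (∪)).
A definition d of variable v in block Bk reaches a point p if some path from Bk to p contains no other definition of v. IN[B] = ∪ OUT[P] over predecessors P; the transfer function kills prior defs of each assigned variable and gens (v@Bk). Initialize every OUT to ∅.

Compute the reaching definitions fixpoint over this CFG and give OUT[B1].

Per-block solution:
  B0:  IN={}  OUT={c@B0}
  B1:  IN={c@B0}  OUT={c@B0}
  B2:  IN={c@B0}  OUT={c@B0, d@B2, f@B2}
  B3:  IN={c@B0, d@B2, f@B2}  OUT={c@B0, d@B2, f@B2}
  B4:  IN={c@B0, c@B5, d@B2, e@B6, f@B2}  OUT={c@B0, c@B5, d@B2, e@B6, f@B2}
  B5:  IN={c@B0, c@B5, d@B2, e@B6, f@B2}  OUT={c@B5, d@B2, e@B6, f@B2}
  B6:  IN={c@B0, c@B5, d@B2, e@B6, f@B2}  OUT={c@B0, c@B5, d@B2, e@B6, f@B2}
  B7:  IN={c@B0, c@B5, d@B2, e@B6, f@B2}  OUT={c@B0, c@B5, d@B2, e@B6, f@B7}

Merge at B1: IN[B1] = OUT[B0] = {c@B0}
Applying B1's transfer function to that IN value gives OUT[B1] (row B1 above).

Answer: {c@B0}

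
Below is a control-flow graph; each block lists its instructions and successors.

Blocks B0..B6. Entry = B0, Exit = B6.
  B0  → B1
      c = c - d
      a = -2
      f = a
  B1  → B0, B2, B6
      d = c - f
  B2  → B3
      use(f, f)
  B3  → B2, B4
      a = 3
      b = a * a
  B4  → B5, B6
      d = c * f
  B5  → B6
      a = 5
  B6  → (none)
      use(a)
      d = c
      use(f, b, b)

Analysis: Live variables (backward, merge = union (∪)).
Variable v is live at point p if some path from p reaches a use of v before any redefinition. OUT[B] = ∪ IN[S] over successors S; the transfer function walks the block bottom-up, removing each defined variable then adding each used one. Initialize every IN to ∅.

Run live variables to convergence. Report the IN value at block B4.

Answer: {a, b, c, f}

Working:
Converged values:
  B0: | IN={b, c, d} | OUT={a, b, c, f}
  B1: | IN={a, b, c, f} | OUT={a, b, c, d, f}
  B2: | IN={c, f} | OUT={c, f}
  B3: | IN={c, f} | OUT={a, b, c, f}
  B4: | IN={a, b, c, f} | OUT={a, b, c, f}
  B5: | IN={b, c, f} | OUT={a, b, c, f}
  B6: | IN={a, b, c, f} | OUT={}

Merge at B4: OUT[B4] = IN[B5] ⊔ IN[B6] = {a, b, c, f}
Applying B4's transfer function to that OUT value gives IN[B4] (row B4 above).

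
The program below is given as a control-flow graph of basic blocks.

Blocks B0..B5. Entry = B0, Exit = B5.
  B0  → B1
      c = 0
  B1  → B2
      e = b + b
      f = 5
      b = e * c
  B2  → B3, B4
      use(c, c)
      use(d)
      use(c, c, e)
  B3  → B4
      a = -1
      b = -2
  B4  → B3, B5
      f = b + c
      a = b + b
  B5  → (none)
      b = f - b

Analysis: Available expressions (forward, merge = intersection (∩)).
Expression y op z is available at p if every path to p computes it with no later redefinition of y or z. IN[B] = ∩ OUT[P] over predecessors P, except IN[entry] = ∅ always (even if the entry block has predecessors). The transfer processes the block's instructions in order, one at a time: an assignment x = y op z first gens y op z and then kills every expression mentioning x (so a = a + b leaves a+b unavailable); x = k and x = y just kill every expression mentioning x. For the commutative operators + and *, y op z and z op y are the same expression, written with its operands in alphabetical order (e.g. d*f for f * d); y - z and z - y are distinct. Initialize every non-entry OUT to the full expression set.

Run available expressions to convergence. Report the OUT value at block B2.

Answer: {c*e}

Trace:
Per-block solution:
  B0: | IN={} | OUT={}
  B1: | IN={} | OUT={c*e}
  B2: | IN={c*e} | OUT={c*e}
  B3: | IN={c*e} | OUT={c*e}
  B4: | IN={c*e} | OUT={b+b, b+c, c*e}
  B5: | IN={b+b, b+c, c*e} | OUT={c*e}

Merge at B2: IN[B2] = OUT[B1] = {c*e}
Applying B2's transfer function to that IN value gives OUT[B2] (row B2 above).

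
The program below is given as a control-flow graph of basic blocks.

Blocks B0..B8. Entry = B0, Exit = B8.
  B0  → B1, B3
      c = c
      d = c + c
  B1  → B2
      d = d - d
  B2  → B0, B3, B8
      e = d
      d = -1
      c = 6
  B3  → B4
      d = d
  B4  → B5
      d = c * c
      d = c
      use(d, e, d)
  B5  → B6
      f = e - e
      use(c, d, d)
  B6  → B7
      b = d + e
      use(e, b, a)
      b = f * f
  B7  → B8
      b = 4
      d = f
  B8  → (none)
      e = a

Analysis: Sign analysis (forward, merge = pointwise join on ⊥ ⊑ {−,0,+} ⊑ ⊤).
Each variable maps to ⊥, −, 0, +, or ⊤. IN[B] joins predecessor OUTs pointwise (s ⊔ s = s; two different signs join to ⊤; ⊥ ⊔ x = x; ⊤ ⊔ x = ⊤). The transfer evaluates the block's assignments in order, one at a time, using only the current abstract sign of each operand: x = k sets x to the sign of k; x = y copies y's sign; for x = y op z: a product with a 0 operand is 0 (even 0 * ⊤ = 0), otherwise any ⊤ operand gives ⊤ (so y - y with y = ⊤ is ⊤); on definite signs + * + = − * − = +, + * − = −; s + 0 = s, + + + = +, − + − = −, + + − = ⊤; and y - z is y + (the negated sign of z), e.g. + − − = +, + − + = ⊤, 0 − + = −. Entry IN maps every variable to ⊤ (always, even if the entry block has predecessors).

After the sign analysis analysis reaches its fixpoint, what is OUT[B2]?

Answer: {a: ⊤, b: ⊤, c: +, d: -, e: ⊤, f: ⊤}

Working:
Per-block solution:
  B0:   IN=(all ⊤)   OUT=(all ⊤)
  B1:   IN=(all ⊤)   OUT=(all ⊤)
  B2:   IN=(all ⊤)   OUT={c:+, d:-; rest ⊤}
  B3:   IN=(all ⊤)   OUT=(all ⊤)
  B4:   IN=(all ⊤)   OUT=(all ⊤)
  B5:   IN=(all ⊤)   OUT=(all ⊤)
  B6:   IN=(all ⊤)   OUT=(all ⊤)
  B7:   IN=(all ⊤)   OUT={b:+; rest ⊤}
  B8:   IN=(all ⊤)   OUT=(all ⊤)

Merge at B2: IN[B2] = OUT[B1] = {a: ⊤, b: ⊤, c: ⊤, d: ⊤, e: ⊤, f: ⊤}
Applying B2's transfer function to that IN value gives OUT[B2] (row B2 above).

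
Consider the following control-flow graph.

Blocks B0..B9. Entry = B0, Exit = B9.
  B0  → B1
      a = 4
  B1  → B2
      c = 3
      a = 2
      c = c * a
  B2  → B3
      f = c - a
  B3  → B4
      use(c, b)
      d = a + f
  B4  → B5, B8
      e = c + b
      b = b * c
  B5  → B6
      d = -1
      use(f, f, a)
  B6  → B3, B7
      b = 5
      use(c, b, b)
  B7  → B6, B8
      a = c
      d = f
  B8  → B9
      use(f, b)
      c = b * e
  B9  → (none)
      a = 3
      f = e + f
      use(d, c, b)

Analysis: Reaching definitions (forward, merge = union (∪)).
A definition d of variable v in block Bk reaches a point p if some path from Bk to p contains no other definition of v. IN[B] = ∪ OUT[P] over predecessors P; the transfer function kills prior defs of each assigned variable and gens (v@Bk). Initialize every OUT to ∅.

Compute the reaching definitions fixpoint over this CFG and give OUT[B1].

Per-block solution:
  B0:   IN={}   OUT={a@B0}
  B1:   IN={a@B0}   OUT={a@B1, c@B1}
  B2:   IN={a@B1, c@B1}   OUT={a@B1, c@B1, f@B2}
  B3:   IN={a@B1, a@B7, b@B6, c@B1, d@B5, d@B7, e@B4, f@B2}   OUT={a@B1, a@B7, b@B6, c@B1, d@B3, e@B4, f@B2}
  B4:   IN={a@B1, a@B7, b@B6, c@B1, d@B3, e@B4, f@B2}   OUT={a@B1, a@B7, b@B4, c@B1, d@B3, e@B4, f@B2}
  B5:   IN={a@B1, a@B7, b@B4, c@B1, d@B3, e@B4, f@B2}   OUT={a@B1, a@B7, b@B4, c@B1, d@B5, e@B4, f@B2}
  B6:   IN={a@B1, a@B7, b@B4, b@B6, c@B1, d@B5, d@B7, e@B4, f@B2}   OUT={a@B1, a@B7, b@B6, c@B1, d@B5, d@B7, e@B4, f@B2}
  B7:   IN={a@B1, a@B7, b@B6, c@B1, d@B5, d@B7, e@B4, f@B2}   OUT={a@B7, b@B6, c@B1, d@B7, e@B4, f@B2}
  B8:   IN={a@B1, a@B7, b@B4, b@B6, c@B1, d@B3, d@B7, e@B4, f@B2}   OUT={a@B1, a@B7, b@B4, b@B6, c@B8, d@B3, d@B7, e@B4, f@B2}
  B9:   IN={a@B1, a@B7, b@B4, b@B6, c@B8, d@B3, d@B7, e@B4, f@B2}   OUT={a@B9, b@B4, b@B6, c@B8, d@B3, d@B7, e@B4, f@B9}

Merge at B1: IN[B1] = OUT[B0] = {a@B0}
Applying B1's transfer function to that IN value gives OUT[B1] (row B1 above).

Answer: {a@B1, c@B1}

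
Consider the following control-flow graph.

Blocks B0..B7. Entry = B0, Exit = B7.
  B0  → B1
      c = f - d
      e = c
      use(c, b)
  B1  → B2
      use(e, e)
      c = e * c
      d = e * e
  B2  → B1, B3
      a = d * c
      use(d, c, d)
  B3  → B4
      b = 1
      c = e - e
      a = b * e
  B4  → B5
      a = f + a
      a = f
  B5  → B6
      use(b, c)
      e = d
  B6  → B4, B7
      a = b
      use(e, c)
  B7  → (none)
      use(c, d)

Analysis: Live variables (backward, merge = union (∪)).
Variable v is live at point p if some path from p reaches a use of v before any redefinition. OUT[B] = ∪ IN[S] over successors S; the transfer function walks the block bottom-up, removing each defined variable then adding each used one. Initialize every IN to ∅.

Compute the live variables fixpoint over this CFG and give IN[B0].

Answer: {b, d, f}

Trace:
Converged values:
  B0: | IN={b, d, f} | OUT={c, e, f}
  B1: | IN={c, e, f} | OUT={c, d, e, f}
  B2: | IN={c, d, e, f} | OUT={c, d, e, f}
  B3: | IN={d, e, f} | OUT={a, b, c, d, f}
  B4: | IN={a, b, c, d, f} | OUT={b, c, d, f}
  B5: | IN={b, c, d, f} | OUT={b, c, d, e, f}
  B6: | IN={b, c, d, e, f} | OUT={a, b, c, d, f}
  B7: | IN={c, d} | OUT={}

Merge at B0: OUT[B0] = IN[B1] = {c, e, f}
Applying B0's transfer function to that OUT value gives IN[B0] (row B0 above).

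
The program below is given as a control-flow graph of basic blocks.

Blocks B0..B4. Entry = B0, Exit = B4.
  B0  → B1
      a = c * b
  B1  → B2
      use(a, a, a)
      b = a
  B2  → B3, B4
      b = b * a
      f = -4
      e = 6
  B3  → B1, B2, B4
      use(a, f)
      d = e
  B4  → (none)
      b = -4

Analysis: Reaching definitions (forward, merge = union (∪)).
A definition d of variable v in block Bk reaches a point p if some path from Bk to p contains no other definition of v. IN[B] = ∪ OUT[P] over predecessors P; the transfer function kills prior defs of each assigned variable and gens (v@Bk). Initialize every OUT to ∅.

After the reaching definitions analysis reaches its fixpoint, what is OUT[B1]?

Answer: {a@B0, b@B1, d@B3, e@B2, f@B2}

Trace:
Per-block solution:
  B0: | IN={} | OUT={a@B0}
  B1: | IN={a@B0, b@B2, d@B3, e@B2, f@B2} | OUT={a@B0, b@B1, d@B3, e@B2, f@B2}
  B2: | IN={a@B0, b@B1, b@B2, d@B3, e@B2, f@B2} | OUT={a@B0, b@B2, d@B3, e@B2, f@B2}
  B3: | IN={a@B0, b@B2, d@B3, e@B2, f@B2} | OUT={a@B0, b@B2, d@B3, e@B2, f@B2}
  B4: | IN={a@B0, b@B2, d@B3, e@B2, f@B2} | OUT={a@B0, b@B4, d@B3, e@B2, f@B2}

Merge at B1: IN[B1] = OUT[B0] ⊔ OUT[B3] = {a@B0, b@B2, d@B3, e@B2, f@B2}
Applying B1's transfer function to that IN value gives OUT[B1] (row B1 above).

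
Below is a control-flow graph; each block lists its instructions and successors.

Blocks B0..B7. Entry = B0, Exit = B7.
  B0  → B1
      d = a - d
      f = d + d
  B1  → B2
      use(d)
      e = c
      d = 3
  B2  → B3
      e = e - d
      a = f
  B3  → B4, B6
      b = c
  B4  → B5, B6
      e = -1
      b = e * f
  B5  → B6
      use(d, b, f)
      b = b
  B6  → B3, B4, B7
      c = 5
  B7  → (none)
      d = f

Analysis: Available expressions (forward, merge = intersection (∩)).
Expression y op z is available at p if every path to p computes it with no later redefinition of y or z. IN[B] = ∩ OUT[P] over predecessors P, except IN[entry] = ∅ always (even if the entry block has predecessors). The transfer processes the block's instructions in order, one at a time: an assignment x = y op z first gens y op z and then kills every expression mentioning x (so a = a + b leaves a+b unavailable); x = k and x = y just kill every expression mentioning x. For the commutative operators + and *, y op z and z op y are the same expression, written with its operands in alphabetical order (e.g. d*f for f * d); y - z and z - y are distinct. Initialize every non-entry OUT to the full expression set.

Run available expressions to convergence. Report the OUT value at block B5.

Answer: {e*f}

Derivation:
Converged values:
  B0:   IN={}   OUT={d+d}
  B1:   IN={d+d}   OUT={}
  B2:   IN={}   OUT={}
  B3:   IN={}   OUT={}
  B4:   IN={}   OUT={e*f}
  B5:   IN={e*f}   OUT={e*f}
  B6:   IN={}   OUT={}
  B7:   IN={}   OUT={}

Merge at B5: IN[B5] = OUT[B4] = {e*f}
Applying B5's transfer function to that IN value gives OUT[B5] (row B5 above).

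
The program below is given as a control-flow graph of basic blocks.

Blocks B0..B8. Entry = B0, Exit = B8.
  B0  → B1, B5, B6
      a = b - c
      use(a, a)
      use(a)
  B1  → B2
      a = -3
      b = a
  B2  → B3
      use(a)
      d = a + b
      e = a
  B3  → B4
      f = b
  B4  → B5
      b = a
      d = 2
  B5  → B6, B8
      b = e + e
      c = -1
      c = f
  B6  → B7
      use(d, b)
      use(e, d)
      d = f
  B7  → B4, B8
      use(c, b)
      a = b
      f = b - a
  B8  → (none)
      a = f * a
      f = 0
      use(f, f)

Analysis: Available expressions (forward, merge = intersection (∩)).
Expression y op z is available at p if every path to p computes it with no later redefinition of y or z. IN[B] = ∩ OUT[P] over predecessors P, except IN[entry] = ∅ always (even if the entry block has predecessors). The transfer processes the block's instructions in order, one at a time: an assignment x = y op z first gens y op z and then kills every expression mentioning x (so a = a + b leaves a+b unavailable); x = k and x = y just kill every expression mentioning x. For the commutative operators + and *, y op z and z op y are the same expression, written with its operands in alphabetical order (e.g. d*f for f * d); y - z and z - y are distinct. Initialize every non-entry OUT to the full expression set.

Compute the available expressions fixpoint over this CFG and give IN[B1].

Answer: {b-c}

Working:
Converged values:
  B0: | IN={} | OUT={b-c}
  B1: | IN={b-c} | OUT={}
  B2: | IN={} | OUT={a+b}
  B3: | IN={a+b} | OUT={a+b}
  B4: | IN={} | OUT={}
  B5: | IN={} | OUT={e+e}
  B6: | IN={} | OUT={}
  B7: | IN={} | OUT={b-a}
  B8: | IN={} | OUT={}

Merge at B1: IN[B1] = OUT[B0] = {b-c}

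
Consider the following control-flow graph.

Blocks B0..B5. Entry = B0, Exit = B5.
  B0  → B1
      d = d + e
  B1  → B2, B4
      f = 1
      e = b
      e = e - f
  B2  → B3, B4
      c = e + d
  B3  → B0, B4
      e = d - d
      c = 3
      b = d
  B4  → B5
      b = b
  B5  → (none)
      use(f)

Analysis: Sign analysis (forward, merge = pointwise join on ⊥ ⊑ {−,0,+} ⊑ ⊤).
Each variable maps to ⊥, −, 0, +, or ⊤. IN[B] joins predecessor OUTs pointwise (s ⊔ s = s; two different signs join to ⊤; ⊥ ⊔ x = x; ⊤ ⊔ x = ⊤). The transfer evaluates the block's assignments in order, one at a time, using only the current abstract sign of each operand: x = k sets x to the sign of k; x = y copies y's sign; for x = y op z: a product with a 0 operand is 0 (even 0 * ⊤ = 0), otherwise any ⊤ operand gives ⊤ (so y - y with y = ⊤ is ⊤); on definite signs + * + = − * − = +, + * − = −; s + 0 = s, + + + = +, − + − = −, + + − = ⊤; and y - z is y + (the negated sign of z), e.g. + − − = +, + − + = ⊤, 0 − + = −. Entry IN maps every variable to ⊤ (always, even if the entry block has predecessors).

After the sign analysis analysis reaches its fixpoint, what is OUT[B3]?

Fixpoint table:
  B0:  IN=(all ⊤)  OUT=(all ⊤)
  B1:  IN=(all ⊤)  OUT={f:+; rest ⊤}
  B2:  IN={f:+; rest ⊤}  OUT={f:+; rest ⊤}
  B3:  IN={f:+; rest ⊤}  OUT={c:+, f:+; rest ⊤}
  B4:  IN={f:+; rest ⊤}  OUT={f:+; rest ⊤}
  B5:  IN={f:+; rest ⊤}  OUT={f:+; rest ⊤}

Merge at B3: IN[B3] = OUT[B2] = {a: ⊤, b: ⊤, c: ⊤, d: ⊤, e: ⊤, f: +}
Applying B3's transfer function to that IN value gives OUT[B3] (row B3 above).

Answer: {a: ⊤, b: ⊤, c: +, d: ⊤, e: ⊤, f: +}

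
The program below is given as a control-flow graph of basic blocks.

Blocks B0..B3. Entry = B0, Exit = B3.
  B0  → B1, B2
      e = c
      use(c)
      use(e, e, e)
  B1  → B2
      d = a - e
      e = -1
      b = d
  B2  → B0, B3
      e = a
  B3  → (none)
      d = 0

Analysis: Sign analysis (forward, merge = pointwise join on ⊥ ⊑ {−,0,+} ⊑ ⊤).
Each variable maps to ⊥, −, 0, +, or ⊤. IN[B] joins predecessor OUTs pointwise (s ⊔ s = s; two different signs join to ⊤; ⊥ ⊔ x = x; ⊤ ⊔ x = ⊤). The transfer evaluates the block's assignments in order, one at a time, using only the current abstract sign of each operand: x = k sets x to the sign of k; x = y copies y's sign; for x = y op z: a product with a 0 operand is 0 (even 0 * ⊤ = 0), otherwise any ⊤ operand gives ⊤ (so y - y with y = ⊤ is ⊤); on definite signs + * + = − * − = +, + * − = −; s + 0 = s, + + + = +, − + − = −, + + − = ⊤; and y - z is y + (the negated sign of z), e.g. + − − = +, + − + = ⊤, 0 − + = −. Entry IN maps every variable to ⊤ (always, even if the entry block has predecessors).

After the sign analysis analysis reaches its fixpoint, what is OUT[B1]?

Answer: {a: ⊤, b: ⊤, c: ⊤, d: ⊤, e: -, f: ⊤}

Derivation:
Fixpoint table:
  B0: | IN=(all ⊤) | OUT=(all ⊤)
  B1: | IN=(all ⊤) | OUT={e:-; rest ⊤}
  B2: | IN=(all ⊤) | OUT=(all ⊤)
  B3: | IN=(all ⊤) | OUT={d:0; rest ⊤}

Merge at B1: IN[B1] = OUT[B0] = {a: ⊤, b: ⊤, c: ⊤, d: ⊤, e: ⊤, f: ⊤}
Applying B1's transfer function to that IN value gives OUT[B1] (row B1 above).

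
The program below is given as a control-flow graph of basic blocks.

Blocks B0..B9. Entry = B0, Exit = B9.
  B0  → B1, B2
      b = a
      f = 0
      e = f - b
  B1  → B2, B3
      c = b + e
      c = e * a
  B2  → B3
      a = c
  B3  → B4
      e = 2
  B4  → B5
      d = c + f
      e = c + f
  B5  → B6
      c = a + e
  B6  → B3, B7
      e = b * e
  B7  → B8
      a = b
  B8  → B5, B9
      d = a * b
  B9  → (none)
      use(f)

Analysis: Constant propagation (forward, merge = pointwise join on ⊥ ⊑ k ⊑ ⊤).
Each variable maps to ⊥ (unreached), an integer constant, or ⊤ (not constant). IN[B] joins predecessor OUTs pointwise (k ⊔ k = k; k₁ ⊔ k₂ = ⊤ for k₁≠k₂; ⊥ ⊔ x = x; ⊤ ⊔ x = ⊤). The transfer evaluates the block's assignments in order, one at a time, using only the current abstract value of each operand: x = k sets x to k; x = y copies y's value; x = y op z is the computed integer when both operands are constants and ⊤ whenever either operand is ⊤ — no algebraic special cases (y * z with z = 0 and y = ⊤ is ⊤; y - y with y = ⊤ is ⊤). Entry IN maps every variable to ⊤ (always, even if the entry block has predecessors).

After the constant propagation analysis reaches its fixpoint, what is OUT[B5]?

Per-block solution:
  B0: | IN=(all ⊤) | OUT={f:0; rest ⊤}
  B1: | IN={f:0; rest ⊤} | OUT={f:0; rest ⊤}
  B2: | IN={f:0; rest ⊤} | OUT={f:0; rest ⊤}
  B3: | IN={f:0; rest ⊤} | OUT={e:2, f:0; rest ⊤}
  B4: | IN={e:2, f:0; rest ⊤} | OUT={f:0; rest ⊤}
  B5: | IN={f:0; rest ⊤} | OUT={f:0; rest ⊤}
  B6: | IN={f:0; rest ⊤} | OUT={f:0; rest ⊤}
  B7: | IN={f:0; rest ⊤} | OUT={f:0; rest ⊤}
  B8: | IN={f:0; rest ⊤} | OUT={f:0; rest ⊤}
  B9: | IN={f:0; rest ⊤} | OUT={f:0; rest ⊤}

Merge at B5: IN[B5] = OUT[B4] ⊔ OUT[B8] = {a: ⊤, b: ⊤, c: ⊤, d: ⊤, e: ⊤, f: 0}
Applying B5's transfer function to that IN value gives OUT[B5] (row B5 above).

Answer: {a: ⊤, b: ⊤, c: ⊤, d: ⊤, e: ⊤, f: 0}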